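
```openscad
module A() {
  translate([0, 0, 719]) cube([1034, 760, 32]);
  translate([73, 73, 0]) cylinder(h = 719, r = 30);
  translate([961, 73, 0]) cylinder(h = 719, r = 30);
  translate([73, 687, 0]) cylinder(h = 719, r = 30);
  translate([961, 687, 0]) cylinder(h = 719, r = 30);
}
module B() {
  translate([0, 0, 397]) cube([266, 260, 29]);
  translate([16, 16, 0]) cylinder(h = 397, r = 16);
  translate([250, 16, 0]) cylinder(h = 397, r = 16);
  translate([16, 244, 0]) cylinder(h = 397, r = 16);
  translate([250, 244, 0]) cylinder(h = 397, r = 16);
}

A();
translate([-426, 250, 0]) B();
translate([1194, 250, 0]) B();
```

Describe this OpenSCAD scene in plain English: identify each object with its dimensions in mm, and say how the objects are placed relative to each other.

A is a table with a 1034×760 mm rectangular top, 32 mm thick, top surface at z = 751 mm, supported by four round legs of 60 mm diameter, each leg's bounding box inset 43 mm from the nearest pair of top edges, running from the floor.

B is a four-legged stool. The seat is a 266×260×29 mm slab whose top surface is at z = 426 mm; four round legs, each 32 mm in diameter, run from the floor (z = 0) to the underside of the seat, each leg's axis is inset half a diameter from the nearest pair of seat edges (so the leg's bounding box is flush with the corner).

Two stools sit around the table at the −x, +x sides.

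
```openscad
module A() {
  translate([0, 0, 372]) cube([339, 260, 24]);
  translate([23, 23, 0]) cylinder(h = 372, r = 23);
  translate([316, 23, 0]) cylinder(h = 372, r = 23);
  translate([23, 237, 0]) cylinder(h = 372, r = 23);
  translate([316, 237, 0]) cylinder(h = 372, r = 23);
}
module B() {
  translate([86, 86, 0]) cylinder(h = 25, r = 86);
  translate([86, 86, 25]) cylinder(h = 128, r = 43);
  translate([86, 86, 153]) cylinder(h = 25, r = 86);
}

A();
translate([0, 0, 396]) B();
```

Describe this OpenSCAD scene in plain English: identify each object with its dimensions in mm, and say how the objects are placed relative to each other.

A is a four-legged stool. The seat is 339×260 mm, 24 mm thick, top at z = 396 mm. It stands on four round legs, each 46 mm in diameter, from z = 0 to the seat underside, each leg's axis is inset half a diameter from the nearest pair of seat edges (so the leg's bounding box is flush with the corner).

B is a spool: two coaxial disc flanges of radius 86 mm and thickness 25 mm, joined by a core cylinder of radius 43 mm and height 128 mm. The lower flange rests on z = 0 and the three cylinders share a vertical axis.

The spool is on top of the stool.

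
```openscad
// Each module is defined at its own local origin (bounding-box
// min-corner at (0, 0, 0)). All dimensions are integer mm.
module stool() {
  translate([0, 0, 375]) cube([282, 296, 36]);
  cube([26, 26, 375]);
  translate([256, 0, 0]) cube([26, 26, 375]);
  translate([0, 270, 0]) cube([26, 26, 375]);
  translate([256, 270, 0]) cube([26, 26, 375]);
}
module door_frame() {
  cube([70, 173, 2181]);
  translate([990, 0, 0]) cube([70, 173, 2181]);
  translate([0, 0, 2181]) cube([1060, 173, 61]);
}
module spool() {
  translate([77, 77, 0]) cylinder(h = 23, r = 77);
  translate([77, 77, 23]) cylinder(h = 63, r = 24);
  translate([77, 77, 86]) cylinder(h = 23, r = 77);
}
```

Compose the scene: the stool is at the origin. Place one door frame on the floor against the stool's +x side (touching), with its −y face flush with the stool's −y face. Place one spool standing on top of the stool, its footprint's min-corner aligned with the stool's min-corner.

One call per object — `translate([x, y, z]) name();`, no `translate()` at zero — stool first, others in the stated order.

stool();
translate([282, 0, 0]) door_frame();
translate([0, 0, 411]) spool();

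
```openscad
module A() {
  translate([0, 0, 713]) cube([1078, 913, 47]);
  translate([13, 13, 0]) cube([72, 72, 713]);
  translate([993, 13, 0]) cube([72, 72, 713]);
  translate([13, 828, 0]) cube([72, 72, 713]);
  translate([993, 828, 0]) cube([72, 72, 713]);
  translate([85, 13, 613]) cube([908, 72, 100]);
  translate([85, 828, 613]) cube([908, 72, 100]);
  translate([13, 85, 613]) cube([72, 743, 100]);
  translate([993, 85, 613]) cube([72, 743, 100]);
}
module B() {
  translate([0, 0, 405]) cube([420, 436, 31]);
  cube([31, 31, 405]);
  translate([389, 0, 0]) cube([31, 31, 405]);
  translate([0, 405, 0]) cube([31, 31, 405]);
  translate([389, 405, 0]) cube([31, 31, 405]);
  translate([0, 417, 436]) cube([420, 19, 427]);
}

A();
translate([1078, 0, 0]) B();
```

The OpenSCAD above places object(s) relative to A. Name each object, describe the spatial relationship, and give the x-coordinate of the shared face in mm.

The table's +x face and the chair's −x face are both at x = 1078 mm.

A is a table. B is a chair. The chair is against the table's +x side, with their −y faces flush. The x-coordinate of the shared face is 1078 mm.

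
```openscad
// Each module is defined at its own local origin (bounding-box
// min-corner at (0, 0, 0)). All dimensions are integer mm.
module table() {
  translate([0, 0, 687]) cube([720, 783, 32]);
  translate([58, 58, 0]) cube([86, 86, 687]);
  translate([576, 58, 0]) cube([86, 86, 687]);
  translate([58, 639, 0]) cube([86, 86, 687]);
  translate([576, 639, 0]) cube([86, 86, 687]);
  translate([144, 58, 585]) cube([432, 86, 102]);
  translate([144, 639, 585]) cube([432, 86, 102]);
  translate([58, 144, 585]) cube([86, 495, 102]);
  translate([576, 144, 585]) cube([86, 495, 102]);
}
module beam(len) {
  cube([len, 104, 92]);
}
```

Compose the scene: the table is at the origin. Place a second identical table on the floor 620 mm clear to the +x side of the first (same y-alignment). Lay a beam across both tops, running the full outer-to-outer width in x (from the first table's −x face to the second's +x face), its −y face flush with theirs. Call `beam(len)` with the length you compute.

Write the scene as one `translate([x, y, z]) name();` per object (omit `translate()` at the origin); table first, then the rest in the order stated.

table();
translate([1340, 0, 0]) table();
translate([0, 0, 719]) beam(2060);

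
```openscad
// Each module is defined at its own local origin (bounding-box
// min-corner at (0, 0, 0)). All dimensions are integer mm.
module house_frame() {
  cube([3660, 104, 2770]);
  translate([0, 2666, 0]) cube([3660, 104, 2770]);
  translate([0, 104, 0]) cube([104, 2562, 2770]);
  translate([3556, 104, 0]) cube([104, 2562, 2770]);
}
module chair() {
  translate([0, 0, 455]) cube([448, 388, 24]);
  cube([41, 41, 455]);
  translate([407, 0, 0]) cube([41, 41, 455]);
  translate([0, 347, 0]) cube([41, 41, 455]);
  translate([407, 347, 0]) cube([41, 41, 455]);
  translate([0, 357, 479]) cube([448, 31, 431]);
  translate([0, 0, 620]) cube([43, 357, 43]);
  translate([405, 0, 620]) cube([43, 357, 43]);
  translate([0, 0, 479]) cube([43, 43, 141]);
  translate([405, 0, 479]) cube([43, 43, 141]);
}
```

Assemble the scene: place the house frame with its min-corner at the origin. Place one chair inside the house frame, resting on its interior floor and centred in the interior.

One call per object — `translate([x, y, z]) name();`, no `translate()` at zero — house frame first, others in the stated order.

house_frame();
translate([1606, 1191, 0]) chair();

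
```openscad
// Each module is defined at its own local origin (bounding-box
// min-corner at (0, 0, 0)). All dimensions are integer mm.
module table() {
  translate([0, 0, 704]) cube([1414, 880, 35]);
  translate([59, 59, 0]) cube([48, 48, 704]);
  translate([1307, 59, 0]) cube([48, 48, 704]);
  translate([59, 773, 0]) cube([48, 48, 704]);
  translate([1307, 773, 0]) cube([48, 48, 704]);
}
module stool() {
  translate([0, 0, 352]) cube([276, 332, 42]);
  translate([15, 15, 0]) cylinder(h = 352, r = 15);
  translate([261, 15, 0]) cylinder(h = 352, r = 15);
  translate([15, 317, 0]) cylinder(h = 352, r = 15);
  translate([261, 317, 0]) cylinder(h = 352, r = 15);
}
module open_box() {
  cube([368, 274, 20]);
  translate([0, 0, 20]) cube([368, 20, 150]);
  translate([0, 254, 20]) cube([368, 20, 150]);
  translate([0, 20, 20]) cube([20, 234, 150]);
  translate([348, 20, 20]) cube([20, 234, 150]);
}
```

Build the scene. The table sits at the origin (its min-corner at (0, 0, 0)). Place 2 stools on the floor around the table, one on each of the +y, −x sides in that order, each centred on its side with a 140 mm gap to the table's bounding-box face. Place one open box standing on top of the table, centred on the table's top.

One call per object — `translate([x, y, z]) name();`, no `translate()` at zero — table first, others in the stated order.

table();
translate([569, 1020, 0]) stool();
translate([-416, 274, 0]) stool();
translate([523, 303, 739]) open_box();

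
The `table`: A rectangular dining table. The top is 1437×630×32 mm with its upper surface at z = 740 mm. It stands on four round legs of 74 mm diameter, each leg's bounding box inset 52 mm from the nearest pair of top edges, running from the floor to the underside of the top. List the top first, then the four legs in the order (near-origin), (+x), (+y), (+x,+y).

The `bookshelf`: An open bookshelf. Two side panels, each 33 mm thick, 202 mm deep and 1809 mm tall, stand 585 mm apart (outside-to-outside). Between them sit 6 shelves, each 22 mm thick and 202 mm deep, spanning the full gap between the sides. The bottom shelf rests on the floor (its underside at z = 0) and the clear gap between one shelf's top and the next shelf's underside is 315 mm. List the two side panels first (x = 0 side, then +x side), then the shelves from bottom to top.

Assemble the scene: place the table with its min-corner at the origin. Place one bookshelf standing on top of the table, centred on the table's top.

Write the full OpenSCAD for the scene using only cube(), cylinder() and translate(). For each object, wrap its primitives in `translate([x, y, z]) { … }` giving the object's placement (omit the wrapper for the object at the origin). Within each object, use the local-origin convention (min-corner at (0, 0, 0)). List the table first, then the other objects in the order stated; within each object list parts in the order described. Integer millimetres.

translate([0, 0, 708]) cube([1437, 630, 32]);
translate([89, 89, 0]) cylinder(h = 708, r = 37);
translate([1348, 89, 0]) cylinder(h = 708, r = 37);
translate([89, 541, 0]) cylinder(h = 708, r = 37);
translate([1348, 541, 0]) cylinder(h = 708, r = 37);
translate([426, 214, 740]) {
  cube([33, 202, 1809]);
  translate([552, 0, 0]) cube([33, 202, 1809]);
  translate([33, 0, 0]) cube([519, 202, 22]);
  translate([33, 0, 337]) cube([519, 202, 22]);
  translate([33, 0, 674]) cube([519, 202, 22]);
  translate([33, 0, 1011]) cube([519, 202, 22]);
  translate([33, 0, 1348]) cube([519, 202, 22]);
  translate([33, 0, 1685]) cube([519, 202, 22]);
}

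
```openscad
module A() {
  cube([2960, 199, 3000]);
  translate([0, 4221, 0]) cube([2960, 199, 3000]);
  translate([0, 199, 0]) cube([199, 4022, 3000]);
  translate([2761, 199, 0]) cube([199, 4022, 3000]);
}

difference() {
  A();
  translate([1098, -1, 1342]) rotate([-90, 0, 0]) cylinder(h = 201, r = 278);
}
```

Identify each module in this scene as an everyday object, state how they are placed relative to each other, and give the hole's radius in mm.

A is a house frame. The house frame has a circular hole through its front wall. The hole's radius is 278 mm.

The subtracted cylinder has r = 278 mm.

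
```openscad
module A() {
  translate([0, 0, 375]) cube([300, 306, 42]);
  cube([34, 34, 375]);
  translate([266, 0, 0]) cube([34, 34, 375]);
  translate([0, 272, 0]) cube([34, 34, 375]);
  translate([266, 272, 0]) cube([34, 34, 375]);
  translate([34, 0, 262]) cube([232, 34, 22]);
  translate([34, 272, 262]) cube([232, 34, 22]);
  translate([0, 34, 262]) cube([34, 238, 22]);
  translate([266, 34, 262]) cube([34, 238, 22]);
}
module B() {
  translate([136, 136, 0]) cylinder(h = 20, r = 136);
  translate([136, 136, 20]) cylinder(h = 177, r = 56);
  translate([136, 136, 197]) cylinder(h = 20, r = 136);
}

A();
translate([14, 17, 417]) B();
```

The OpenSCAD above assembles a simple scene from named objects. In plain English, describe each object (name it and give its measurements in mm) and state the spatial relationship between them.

A is a four-legged stool. The seat is 300×306 mm, 42 mm thick, top at z = 417 mm. It stands on four square legs, each 34×34 mm in cross-section, from z = 0 to the seat underside, each flush with a corner of the seat. Four stretchers, 34 mm wide and 22 mm tall, connect adjacent legs with their undersides at z = 262 mm, each running between the inner faces of the legs it joins and aligned with the legs' outer faces on the other axis.

B is a spool: two coaxial disc flanges of radius 136 mm and thickness 20 mm, joined by a core cylinder of radius 56 mm and height 177 mm. The lower flange rests on z = 0 and the three cylinders share a vertical axis.

The spool is on top of the stool, centred.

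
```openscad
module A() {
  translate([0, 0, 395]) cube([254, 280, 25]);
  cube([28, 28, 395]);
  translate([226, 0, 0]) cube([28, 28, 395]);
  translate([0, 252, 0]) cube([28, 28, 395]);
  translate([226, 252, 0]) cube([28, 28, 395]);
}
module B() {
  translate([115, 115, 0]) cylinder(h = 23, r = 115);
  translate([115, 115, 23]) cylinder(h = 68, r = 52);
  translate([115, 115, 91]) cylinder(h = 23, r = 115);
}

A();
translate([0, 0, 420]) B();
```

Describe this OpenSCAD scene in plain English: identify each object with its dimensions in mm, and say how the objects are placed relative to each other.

A is a simple wooden stool: a rectangular seat 254 mm (x) by 280 mm (y), 25 mm thick, top face at z = 420 mm, on four square legs, each 28×28 mm in cross-section. The legs rest on z = 0, each flush with a corner of the seat.

B is a spool: two coaxial disc flanges of radius 115 mm and thickness 23 mm, joined by a core cylinder of radius 52 mm and height 68 mm. The lower flange rests on z = 0 and the three cylinders share a vertical axis.

The spool is on top of the stool.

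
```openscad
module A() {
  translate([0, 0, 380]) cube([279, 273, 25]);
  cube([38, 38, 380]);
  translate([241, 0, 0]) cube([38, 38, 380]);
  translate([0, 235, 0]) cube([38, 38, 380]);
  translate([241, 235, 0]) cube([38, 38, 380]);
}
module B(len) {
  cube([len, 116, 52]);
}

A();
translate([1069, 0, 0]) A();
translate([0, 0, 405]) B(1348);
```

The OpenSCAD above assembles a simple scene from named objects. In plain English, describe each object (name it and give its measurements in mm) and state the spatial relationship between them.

A is a four-legged stool. The seat is a 279×273×25 mm slab whose top surface is at z = 405 mm; four square legs, each 38×38 mm in cross-section, run from the floor (z = 0) to the underside of the seat, each flush with a corner of the seat.

B is a rectangular beam 1348 mm long (x), 116 mm deep (y), 52 mm thick (z).

The beam spans the tops of two stools placed 790 mm apart, resting at z = 405 mm.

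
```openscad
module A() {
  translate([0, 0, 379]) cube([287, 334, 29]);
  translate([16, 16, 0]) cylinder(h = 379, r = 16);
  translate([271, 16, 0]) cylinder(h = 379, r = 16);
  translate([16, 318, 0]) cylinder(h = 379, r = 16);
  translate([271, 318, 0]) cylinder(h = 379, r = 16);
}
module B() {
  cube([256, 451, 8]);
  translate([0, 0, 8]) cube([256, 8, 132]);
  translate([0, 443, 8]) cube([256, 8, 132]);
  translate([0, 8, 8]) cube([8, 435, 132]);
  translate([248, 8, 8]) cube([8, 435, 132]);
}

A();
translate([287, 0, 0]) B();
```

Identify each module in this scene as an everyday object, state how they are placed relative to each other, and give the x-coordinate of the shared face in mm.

The stool's +x face and the open box's −x face are both at x = 287 mm.

A is a stool. B is an open box. The open box is against the stool's +x side, with their −y faces flush. The x-coordinate of the shared face is 287 mm.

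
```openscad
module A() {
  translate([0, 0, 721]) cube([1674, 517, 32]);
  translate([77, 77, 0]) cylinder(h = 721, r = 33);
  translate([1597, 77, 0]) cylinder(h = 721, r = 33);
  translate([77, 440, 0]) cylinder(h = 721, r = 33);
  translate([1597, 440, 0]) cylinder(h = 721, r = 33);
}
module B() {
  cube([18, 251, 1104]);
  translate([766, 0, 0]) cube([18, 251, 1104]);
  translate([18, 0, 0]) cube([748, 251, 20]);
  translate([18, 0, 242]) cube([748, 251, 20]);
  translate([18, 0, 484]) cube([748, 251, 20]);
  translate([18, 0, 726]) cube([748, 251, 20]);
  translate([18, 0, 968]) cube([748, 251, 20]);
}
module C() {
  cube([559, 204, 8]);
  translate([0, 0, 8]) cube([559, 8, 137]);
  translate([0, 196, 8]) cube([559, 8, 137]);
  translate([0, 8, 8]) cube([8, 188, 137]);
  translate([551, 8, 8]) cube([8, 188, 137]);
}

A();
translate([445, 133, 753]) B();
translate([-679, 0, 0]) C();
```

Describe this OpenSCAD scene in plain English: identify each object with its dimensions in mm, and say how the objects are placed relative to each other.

A is a table with a 1674×517 mm rectangular top, 32 mm thick, top surface at z = 753 mm, supported by four round legs of 66 mm diameter, each leg's bounding box inset 44 mm from the nearest pair of top edges, running from the floor.

B is an open bookshelf. Two side panels, each 18 mm thick, 251 mm deep and 1104 mm tall, stand 784 mm apart (outside-to-outside). Between them sit 5 shelves, each 20 mm thick and 251 mm deep, spanning the full gap between the sides. The bottom shelf rests on the floor (its underside at z = 0) and the clear gap between one shelf's top and the next shelf's underside is 222 mm.

C is an open-topped rectangular box: outside dimensions 559×204×145 mm, with a uniform wall and base thickness of 8 mm. The base is a full 559×204 slab on the floor; four walls sit on top of the base. The front and back walls (the −y and +y sides) span the full width; the two side walls fit between them.

The bookshelf is on top of the table, centred. The open box is on the floor beside the table on its −x side.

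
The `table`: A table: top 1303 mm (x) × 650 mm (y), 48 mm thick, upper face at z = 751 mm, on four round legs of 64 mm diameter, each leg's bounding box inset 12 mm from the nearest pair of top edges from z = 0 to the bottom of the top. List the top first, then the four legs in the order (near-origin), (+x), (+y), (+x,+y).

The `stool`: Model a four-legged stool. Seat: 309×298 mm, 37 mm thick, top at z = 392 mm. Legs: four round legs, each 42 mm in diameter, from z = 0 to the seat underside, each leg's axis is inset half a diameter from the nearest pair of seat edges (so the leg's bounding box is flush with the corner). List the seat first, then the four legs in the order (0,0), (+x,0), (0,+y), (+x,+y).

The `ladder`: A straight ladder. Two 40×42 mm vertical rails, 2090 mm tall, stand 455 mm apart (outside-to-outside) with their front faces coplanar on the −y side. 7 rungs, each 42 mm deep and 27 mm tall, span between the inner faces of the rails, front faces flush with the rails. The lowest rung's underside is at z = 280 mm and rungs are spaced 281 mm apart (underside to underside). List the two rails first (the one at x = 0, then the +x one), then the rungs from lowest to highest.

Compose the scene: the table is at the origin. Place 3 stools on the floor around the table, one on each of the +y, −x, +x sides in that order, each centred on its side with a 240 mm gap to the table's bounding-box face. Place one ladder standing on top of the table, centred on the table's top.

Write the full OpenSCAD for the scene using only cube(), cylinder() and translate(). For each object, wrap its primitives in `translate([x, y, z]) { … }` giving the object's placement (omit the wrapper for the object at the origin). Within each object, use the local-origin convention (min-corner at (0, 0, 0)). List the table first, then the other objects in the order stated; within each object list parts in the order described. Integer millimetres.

translate([0, 0, 703]) cube([1303, 650, 48]);
translate([44, 44, 0]) cylinder(h = 703, r = 32);
translate([1259, 44, 0]) cylinder(h = 703, r = 32);
translate([44, 606, 0]) cylinder(h = 703, r = 32);
translate([1259, 606, 0]) cylinder(h = 703, r = 32);
translate([497, 890, 0]) {
  translate([0, 0, 355]) cube([309, 298, 37]);
  translate([21, 21, 0]) cylinder(h = 355, r = 21);
  translate([288, 21, 0]) cylinder(h = 355, r = 21);
  translate([21, 277, 0]) cylinder(h = 355, r = 21);
  translate([288, 277, 0]) cylinder(h = 355, r = 21);
}
translate([-549, 176, 0]) {
  translate([0, 0, 355]) cube([309, 298, 37]);
  translate([21, 21, 0]) cylinder(h = 355, r = 21);
  translate([288, 21, 0]) cylinder(h = 355, r = 21);
  translate([21, 277, 0]) cylinder(h = 355, r = 21);
  translate([288, 277, 0]) cylinder(h = 355, r = 21);
}
translate([1543, 176, 0]) {
  translate([0, 0, 355]) cube([309, 298, 37]);
  translate([21, 21, 0]) cylinder(h = 355, r = 21);
  translate([288, 21, 0]) cylinder(h = 355, r = 21);
  translate([21, 277, 0]) cylinder(h = 355, r = 21);
  translate([288, 277, 0]) cylinder(h = 355, r = 21);
}
translate([424, 304, 751]) {
  cube([40, 42, 2090]);
  translate([415, 0, 0]) cube([40, 42, 2090]);
  translate([40, 0, 280]) cube([375, 42, 27]);
  translate([40, 0, 561]) cube([375, 42, 27]);
  translate([40, 0, 842]) cube([375, 42, 27]);
  translate([40, 0, 1123]) cube([375, 42, 27]);
  translate([40, 0, 1404]) cube([375, 42, 27]);
  translate([40, 0, 1685]) cube([375, 42, 27]);
  translate([40, 0, 1966]) cube([375, 42, 27]);
}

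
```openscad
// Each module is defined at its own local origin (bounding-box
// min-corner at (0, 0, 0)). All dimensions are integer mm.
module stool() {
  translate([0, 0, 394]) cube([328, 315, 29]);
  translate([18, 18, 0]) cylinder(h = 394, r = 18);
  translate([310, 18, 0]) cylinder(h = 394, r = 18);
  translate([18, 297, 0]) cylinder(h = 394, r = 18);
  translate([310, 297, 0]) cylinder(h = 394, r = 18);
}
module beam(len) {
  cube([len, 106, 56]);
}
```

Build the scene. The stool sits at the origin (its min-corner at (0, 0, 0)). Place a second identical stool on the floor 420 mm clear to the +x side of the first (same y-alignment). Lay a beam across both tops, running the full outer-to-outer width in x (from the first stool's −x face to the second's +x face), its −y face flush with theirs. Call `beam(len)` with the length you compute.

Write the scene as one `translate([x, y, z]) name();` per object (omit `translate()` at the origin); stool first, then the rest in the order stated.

stool();
translate([748, 0, 0]) stool();
translate([0, 0, 423]) beam(1076);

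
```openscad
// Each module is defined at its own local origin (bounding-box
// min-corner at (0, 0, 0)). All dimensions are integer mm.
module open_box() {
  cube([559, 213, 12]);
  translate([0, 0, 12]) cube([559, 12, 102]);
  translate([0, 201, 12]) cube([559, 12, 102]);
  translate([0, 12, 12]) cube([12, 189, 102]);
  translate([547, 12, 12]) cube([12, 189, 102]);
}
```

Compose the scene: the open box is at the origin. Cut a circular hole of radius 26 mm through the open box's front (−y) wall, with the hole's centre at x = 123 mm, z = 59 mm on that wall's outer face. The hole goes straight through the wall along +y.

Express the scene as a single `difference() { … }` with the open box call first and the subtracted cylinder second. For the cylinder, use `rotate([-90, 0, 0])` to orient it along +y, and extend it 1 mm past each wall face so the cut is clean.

difference() {
  open_box();
  translate([123, -1, 59]) rotate([-90, 0, 0]) cylinder(h = 14, r = 26);
}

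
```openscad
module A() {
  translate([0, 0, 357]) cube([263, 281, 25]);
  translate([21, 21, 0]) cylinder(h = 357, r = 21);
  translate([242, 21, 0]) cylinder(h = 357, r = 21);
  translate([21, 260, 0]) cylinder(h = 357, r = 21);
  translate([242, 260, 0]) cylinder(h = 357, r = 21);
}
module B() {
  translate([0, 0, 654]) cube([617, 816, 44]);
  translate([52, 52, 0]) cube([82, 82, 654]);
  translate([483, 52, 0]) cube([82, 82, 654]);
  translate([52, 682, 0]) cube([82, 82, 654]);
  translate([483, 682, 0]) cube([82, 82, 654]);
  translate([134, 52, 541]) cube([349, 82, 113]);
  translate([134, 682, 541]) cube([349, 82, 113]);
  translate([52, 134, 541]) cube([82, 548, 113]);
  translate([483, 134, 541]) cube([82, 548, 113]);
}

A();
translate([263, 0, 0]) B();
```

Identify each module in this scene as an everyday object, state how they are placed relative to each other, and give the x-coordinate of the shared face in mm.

A is a stool. B is a table. The table is against the stool's +x side, with their −y faces flush. The x-coordinate of the shared face is 263 mm.

The stool's +x face and the table's −x face are both at x = 263 mm.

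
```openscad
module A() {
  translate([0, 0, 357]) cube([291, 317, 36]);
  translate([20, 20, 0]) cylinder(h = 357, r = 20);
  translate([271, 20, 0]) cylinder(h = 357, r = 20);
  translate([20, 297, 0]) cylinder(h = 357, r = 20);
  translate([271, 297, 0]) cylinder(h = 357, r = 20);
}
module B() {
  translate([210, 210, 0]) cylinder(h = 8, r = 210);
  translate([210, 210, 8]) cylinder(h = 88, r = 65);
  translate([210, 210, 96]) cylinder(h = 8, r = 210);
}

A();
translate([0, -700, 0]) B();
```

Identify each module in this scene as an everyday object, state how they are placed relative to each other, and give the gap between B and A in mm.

The spool's nearest face is 280 mm from the stool's −y face.

A is a stool. B is a spool. The spool is on the floor beside the stool on its −y side. The gap between the spool and the stool is 280 mm.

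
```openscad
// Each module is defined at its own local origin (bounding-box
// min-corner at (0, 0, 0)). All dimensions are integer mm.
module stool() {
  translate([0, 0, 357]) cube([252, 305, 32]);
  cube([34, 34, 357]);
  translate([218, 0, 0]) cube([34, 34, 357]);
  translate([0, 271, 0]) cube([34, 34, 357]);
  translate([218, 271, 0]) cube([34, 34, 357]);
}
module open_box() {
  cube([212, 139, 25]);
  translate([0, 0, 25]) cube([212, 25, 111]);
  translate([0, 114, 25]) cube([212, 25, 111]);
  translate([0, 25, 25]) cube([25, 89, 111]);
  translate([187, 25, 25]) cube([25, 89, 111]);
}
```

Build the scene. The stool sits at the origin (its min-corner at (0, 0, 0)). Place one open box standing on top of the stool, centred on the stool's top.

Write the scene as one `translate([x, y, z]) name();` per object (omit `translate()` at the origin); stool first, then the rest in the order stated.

stool();
translate([20, 83, 389]) open_box();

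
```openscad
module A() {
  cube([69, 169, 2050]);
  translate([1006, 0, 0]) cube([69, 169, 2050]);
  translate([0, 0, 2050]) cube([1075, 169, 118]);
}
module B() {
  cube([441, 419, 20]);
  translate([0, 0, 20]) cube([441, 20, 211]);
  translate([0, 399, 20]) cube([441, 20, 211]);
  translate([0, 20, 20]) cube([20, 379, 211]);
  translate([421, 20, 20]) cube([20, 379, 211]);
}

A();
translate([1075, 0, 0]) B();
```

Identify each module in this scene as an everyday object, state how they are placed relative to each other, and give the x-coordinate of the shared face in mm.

A is a door frame. B is an open box. The open box is against the door frame's +x side, with their −y faces flush. The x-coordinate of the shared face is 1075 mm.

The door frame's +x face and the open box's −x face are both at x = 1075 mm.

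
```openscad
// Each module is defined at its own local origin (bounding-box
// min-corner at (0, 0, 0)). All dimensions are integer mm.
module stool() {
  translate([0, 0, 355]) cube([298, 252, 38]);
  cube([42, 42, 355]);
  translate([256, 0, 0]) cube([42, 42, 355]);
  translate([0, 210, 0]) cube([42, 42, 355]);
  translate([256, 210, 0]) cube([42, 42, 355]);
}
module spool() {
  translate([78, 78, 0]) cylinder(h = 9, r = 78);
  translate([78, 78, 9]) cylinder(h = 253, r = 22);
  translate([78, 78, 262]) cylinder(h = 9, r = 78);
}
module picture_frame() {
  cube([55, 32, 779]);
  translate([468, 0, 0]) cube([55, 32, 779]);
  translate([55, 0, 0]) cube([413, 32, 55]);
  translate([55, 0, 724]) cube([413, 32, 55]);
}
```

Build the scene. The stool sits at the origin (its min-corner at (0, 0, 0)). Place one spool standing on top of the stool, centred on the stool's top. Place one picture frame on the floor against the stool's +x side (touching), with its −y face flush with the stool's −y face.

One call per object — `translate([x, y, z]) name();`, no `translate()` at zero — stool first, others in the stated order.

stool();
translate([71, 48, 393]) spool();
translate([298, 0, 0]) picture_frame();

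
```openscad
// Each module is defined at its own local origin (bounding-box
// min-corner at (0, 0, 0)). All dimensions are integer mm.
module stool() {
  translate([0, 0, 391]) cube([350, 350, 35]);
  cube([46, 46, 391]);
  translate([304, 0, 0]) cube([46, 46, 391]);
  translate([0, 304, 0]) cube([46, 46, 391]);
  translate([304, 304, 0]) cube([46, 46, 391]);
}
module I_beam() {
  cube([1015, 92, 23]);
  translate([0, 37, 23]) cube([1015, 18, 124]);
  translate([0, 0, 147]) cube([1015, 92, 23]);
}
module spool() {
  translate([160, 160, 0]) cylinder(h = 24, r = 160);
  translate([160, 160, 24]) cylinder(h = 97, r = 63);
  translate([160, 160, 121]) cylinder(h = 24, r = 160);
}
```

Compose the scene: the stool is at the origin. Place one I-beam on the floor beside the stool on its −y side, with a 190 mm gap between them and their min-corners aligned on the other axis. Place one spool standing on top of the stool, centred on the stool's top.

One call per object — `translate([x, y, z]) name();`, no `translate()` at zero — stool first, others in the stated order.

stool();
translate([0, -282, 0]) I_beam();
translate([15, 15, 426]) spool();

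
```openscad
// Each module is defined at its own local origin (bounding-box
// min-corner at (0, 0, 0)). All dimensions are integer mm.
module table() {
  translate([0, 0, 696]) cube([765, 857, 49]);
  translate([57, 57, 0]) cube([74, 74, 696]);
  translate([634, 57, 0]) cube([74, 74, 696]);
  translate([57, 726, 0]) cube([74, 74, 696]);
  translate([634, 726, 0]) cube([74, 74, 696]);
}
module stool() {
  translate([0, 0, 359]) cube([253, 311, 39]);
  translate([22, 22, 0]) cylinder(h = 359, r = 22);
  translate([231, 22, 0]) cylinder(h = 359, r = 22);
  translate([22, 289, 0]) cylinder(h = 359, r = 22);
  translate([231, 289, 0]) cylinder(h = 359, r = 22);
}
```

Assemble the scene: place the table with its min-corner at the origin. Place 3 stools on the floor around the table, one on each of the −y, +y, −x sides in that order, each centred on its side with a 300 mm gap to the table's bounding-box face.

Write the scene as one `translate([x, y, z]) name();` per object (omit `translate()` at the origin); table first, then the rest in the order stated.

table();
translate([256, -611, 0]) stool();
translate([256, 1157, 0]) stool();
translate([-553, 273, 0]) stool();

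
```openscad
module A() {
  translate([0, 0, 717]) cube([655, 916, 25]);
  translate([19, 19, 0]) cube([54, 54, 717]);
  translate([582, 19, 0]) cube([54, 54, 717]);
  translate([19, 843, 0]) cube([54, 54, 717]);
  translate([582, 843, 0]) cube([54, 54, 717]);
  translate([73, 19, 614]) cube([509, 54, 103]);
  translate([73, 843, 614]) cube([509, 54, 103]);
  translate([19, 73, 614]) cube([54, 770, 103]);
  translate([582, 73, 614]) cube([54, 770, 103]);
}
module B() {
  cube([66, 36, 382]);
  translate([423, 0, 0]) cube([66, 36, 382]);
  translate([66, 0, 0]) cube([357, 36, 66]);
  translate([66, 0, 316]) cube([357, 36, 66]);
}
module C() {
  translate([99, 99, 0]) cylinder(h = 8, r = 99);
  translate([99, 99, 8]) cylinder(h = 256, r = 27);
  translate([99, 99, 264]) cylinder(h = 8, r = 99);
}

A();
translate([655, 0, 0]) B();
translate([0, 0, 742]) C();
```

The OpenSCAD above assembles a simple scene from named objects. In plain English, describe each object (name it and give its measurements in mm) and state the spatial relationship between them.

A is a rectangular dining table. The top is 655×916×25 mm with its upper surface at z = 742 mm. It stands on four 54×54 mm square legs, each inset 19 mm from the nearest pair of top edges, running from the floor to the underside of the top. Four apron rails, 54 mm thick and 103 mm tall, run between adjacent legs with their top edges flush with the underside of the top and their outer faces flush with the legs' outer faces.

B is a picture frame with a 357×250 mm rectangular opening (x by z) and a uniform 66 mm border on every side. Frame depth is 36 mm along y. It is built from two vertical stiles running the full outside height and two horizontal rails spanning the gap between the stiles.

C is a spool: two coaxial disc flanges of radius 99 mm and thickness 8 mm, joined by a core cylinder of radius 27 mm and height 256 mm. The lower flange rests on z = 0 and the three cylinders share a vertical axis.

The picture frame is against the table's +x side, with their −y faces flush. The spool is on top of the table.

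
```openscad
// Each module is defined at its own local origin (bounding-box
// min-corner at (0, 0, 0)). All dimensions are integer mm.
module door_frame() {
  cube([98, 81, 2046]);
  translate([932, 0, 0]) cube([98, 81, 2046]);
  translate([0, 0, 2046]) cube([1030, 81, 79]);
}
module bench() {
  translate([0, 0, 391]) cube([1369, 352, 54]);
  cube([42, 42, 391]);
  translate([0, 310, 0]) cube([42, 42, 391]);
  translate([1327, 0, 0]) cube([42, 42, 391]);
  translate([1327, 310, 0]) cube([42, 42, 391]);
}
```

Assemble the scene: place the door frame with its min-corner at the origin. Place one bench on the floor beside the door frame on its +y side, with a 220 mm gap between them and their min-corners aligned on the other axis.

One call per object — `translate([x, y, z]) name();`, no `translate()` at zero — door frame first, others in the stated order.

door_frame();
translate([0, 301, 0]) bench();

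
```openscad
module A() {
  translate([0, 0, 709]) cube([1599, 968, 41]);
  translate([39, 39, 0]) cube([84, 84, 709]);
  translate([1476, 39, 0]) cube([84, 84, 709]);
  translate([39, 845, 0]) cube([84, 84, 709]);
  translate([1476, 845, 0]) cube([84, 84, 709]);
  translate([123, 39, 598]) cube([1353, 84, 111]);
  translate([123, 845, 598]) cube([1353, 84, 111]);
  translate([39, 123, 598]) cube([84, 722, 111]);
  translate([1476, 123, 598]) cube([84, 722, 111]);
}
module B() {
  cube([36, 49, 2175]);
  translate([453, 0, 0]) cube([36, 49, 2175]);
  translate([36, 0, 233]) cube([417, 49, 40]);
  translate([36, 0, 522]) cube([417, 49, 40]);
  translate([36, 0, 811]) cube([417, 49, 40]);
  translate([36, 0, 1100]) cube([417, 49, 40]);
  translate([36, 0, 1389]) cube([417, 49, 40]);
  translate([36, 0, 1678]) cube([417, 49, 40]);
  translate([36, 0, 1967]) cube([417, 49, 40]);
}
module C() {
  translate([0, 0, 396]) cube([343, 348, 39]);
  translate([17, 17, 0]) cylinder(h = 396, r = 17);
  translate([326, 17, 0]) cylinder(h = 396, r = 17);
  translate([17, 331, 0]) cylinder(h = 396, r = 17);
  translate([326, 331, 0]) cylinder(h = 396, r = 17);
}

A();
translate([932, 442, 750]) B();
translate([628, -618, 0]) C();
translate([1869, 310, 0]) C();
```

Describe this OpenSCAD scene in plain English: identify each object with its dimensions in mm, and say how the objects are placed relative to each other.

A is a table with a 1599×968 mm rectangular top, 41 mm thick, top surface at z = 750 mm, supported by four 84×84 mm square legs, each inset 39 mm from the nearest pair of top edges, running from the floor. Four apron rails, 84 mm thick and 111 mm tall, run between adjacent legs with their top edges flush with the underside of the top and their outer faces flush with the legs' outer faces.

B is a straight ladder. Two 36×49 mm vertical rails, 2175 mm tall, stand 489 mm apart (outside-to-outside) with their front faces coplanar on the −y side. 7 rungs, each 49 mm deep and 40 mm tall, span between the inner faces of the rails, front faces flush with the rails. The lowest rung's underside is at z = 233 mm and rungs are spaced 289 mm apart (underside to underside).

C is a four-legged stool. The seat is 343×348 mm, 39 mm thick, top at z = 435 mm. It stands on four round legs, each 34 mm in diameter, from z = 0 to the seat underside, each leg's axis is inset half a diameter from the nearest pair of seat edges (so the leg's bounding box is flush with the corner).

The ladder is on top of the table. Two stools sit around the table at the −y, +x sides.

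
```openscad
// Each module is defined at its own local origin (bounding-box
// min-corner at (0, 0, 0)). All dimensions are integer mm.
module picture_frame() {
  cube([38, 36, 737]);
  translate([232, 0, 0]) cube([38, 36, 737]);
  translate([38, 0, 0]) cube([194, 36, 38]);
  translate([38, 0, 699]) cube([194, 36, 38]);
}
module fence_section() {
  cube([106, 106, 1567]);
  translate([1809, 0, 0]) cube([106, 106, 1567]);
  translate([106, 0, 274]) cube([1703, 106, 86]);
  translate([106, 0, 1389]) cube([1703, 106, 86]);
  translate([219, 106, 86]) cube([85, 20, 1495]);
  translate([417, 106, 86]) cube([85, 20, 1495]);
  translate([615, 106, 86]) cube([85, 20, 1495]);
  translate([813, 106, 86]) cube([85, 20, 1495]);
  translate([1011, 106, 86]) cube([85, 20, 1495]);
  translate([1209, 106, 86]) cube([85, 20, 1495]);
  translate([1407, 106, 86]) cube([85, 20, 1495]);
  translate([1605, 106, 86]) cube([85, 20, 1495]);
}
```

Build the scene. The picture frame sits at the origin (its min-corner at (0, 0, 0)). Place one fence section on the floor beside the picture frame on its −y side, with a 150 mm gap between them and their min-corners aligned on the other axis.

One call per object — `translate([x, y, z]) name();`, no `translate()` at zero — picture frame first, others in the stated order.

picture_frame();
translate([0, -276, 0]) fence_section();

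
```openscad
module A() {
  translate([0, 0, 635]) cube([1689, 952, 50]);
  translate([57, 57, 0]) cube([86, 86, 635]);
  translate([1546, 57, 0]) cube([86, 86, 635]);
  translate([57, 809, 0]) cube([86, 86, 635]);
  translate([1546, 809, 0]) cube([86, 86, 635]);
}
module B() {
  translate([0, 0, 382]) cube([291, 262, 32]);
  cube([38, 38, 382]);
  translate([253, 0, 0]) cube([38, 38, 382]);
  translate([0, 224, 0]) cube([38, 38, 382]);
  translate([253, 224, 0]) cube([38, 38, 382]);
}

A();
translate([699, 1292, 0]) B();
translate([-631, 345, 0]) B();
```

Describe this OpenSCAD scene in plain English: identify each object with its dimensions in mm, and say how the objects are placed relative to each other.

A is a rectangular dining table. The top is 1689×952×50 mm with its upper surface at z = 685 mm. It stands on four 86×86 mm square legs, each inset 57 mm from the nearest pair of top edges, running from the floor to the underside of the top.

B is a simple wooden stool: a rectangular seat 291 mm (x) by 262 mm (y), 32 mm thick, top face at z = 414 mm, on four square legs, each 38×38 mm in cross-section. The legs rest on z = 0, each flush with a corner of the seat.

Two stools sit around the table at the +y, −x sides.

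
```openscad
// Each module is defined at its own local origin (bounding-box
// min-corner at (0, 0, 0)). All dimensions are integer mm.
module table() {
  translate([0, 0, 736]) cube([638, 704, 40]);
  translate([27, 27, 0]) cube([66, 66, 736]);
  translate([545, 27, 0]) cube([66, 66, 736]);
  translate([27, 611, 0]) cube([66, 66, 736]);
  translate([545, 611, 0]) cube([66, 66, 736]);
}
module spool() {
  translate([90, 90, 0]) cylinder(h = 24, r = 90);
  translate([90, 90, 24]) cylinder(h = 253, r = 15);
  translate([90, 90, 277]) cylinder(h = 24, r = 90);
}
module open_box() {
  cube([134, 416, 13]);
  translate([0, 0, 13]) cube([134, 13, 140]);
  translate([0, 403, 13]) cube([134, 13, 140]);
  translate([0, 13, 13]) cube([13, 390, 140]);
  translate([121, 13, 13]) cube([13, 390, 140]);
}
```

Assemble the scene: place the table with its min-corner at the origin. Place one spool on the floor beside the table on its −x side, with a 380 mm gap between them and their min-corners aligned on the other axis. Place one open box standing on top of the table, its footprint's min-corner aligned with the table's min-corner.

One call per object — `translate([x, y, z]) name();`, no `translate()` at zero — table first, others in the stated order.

table();
translate([-560, 0, 0]) spool();
translate([0, 0, 776]) open_box();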